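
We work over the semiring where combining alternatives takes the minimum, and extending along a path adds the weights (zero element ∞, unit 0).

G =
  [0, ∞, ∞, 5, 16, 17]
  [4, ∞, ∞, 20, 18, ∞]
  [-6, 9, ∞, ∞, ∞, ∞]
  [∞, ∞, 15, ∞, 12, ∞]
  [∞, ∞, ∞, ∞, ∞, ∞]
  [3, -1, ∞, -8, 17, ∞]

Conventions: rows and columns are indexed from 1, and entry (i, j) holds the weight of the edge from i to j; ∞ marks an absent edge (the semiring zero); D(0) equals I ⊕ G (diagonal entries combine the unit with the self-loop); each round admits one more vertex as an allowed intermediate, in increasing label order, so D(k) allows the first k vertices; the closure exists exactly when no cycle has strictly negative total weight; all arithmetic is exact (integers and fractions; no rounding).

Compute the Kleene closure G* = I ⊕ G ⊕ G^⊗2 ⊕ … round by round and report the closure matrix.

D(0):
  [0, ∞, ∞, 5, 16, 17]
  [4, 0, ∞, 20, 18, ∞]
  [-6, 9, 0, ∞, ∞, ∞]
  [∞, ∞, 15, 0, 12, ∞]
  [∞, ∞, ∞, ∞, 0, ∞]
  [3, -1, ∞, -8, 17, 0]
D(1):
  [0, ∞, ∞, 5, 16, 17]
  [4, 0, ∞, 9, 18, 21]
  [-6, 9, 0, -1, 10, 11]
  [∞, ∞, 15, 0, 12, ∞]
  [∞, ∞, ∞, ∞, 0, ∞]
  [3, -1, ∞, -8, 17, 0]
D(2):
  [0, ∞, ∞, 5, 16, 17]
  [4, 0, ∞, 9, 18, 21]
  [-6, 9, 0, -1, 10, 11]
  [∞, ∞, 15, 0, 12, ∞]
  [∞, ∞, ∞, ∞, 0, ∞]
  [3, -1, ∞, -8, 17, 0]
D(3):
  [0, ∞, ∞, 5, 16, 17]
  [4, 0, ∞, 9, 18, 21]
  [-6, 9, 0, -1, 10, 11]
  [9, 24, 15, 0, 12, 26]
  [∞, ∞, ∞, ∞, 0, ∞]
  [3, -1, ∞, -8, 17, 0]
D(4):
  [0, 29, 20, 5, 16, 17]
  [4, 0, 24, 9, 18, 21]
  [-6, 9, 0, -1, 10, 11]
  [9, 24, 15, 0, 12, 26]
  [∞, ∞, ∞, ∞, 0, ∞]
  [1, -1, 7, -8, 4, 0]
D(5):
  [0, 29, 20, 5, 16, 17]
  [4, 0, 24, 9, 18, 21]
  [-6, 9, 0, -1, 10, 11]
  [9, 24, 15, 0, 12, 26]
  [∞, ∞, ∞, ∞, 0, ∞]
  [1, -1, 7, -8, 4, 0]
D(6):
  [0, 16, 20, 5, 16, 17]
  [4, 0, 24, 9, 18, 21]
  [-6, 9, 0, -1, 10, 11]
  [9, 24, 15, 0, 12, 26]
  [∞, ∞, ∞, ∞, 0, ∞]
  [1, -1, 7, -8, 4, 0]
Answer: G* = [[0, 16, 20, 5, 16, 17], [4, 0, 24, 9, 18, 21], [-6, 9, 0, -1, 10, 11], [9, 24, 15, 0, 12, 26], [∞, ∞, ∞, ∞, 0, ∞], [1, -1, 7, -8, 4, 0]]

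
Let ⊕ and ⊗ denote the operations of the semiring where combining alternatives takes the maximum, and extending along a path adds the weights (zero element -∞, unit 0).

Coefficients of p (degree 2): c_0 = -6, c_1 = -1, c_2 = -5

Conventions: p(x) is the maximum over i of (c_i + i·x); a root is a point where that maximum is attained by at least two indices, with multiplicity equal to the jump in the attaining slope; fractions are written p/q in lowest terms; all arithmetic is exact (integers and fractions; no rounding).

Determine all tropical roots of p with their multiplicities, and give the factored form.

hull edge (i=0, c=-6) to (i=1, c=-1): slope 5, span 1
hull edge (i=1, c=-1) to (i=2, c=-5): slope -4, span 1
Factored form: p(x) = -5 ⊗ (x ⊕ (-5)) ⊗ (x ⊕ 4)
Answer: roots = -5 (mult 1), 4 (mult 1)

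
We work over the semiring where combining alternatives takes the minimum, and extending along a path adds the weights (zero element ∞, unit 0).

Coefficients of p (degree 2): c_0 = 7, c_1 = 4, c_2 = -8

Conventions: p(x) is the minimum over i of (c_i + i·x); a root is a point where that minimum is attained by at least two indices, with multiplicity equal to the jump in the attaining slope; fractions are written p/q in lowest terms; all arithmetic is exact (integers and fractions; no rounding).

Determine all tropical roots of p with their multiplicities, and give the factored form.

hull edge (i=0, c=7) to (i=2, c=-8): slope -15/2, span 2
Factored form: p(x) = -8 ⊗ (x ⊕ 15/2) ⊗ (x ⊕ 15/2)
Answer: roots = 15/2 (mult 2)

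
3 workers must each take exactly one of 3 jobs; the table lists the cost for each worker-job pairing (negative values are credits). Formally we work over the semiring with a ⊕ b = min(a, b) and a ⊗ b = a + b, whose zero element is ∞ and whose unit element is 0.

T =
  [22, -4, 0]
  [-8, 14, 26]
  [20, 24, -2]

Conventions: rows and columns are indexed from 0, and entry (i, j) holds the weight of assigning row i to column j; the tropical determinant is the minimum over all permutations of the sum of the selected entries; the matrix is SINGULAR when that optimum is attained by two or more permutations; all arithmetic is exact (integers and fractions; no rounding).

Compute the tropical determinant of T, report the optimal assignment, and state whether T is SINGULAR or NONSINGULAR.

σ = (0, 1, 2): 22 + 14 + (-2) = 34
σ = (0, 2, 1): 22 + 26 + 24 = 72
σ = (1, 0, 2): (-4) + (-8) + (-2) = -14
σ = (1, 2, 0): (-4) + 26 + 20 = 42
σ = (2, 0, 1): 0 + (-8) + 24 = 16
σ = (2, 1, 0): 0 + 14 + 20 = 34
Optimal value attained by: σ = (1, 0, 2).
Answer: det⊕(T) = -14; verdict: NONSINGULAR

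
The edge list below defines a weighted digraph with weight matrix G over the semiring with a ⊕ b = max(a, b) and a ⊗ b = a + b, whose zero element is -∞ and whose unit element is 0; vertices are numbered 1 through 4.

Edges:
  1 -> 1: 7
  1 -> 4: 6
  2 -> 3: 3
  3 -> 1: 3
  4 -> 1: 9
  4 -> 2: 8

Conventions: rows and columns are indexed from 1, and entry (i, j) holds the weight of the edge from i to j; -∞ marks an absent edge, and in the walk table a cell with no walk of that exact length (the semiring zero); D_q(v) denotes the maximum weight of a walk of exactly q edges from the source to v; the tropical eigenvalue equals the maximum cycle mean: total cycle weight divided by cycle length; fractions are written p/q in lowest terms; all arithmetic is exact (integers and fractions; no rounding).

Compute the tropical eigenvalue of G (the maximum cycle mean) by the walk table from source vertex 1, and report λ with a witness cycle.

q=0: [0, -∞, -∞, -∞]
q=1: [7, -∞, -∞, 6]
q=2: [15, 14, -∞, 13]
q=3: [22, 21, 17, 21]
q=4: [30, 29, 24, 28]
Optimal cycle mean attained by: cycle 1->4->1, total 6 + 9, length 2.
Answer: λ = 15/2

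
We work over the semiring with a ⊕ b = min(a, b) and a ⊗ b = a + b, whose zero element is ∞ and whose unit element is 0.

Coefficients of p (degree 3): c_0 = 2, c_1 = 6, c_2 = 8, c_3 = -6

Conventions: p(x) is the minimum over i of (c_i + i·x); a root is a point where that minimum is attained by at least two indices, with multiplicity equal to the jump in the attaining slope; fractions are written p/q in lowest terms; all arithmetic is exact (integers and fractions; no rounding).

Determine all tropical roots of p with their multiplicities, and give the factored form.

hull edge (i=0, c=2) to (i=3, c=-6): slope -8/3, span 3
Factored form: p(x) = -6 ⊗ (x ⊕ 8/3) ⊗ (x ⊕ 8/3) ⊗ (x ⊕ 8/3)
Answer: roots = 8/3 (mult 3)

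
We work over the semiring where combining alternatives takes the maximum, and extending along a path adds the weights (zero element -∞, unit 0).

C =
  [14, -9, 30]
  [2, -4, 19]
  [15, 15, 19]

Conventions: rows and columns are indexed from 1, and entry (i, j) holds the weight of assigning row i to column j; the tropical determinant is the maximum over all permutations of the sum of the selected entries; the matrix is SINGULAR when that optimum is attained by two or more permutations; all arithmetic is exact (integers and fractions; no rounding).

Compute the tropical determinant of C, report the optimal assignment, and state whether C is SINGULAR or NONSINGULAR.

σ = (1, 2, 3): 14 + (-4) + 19 = 29
σ = (1, 3, 2): 14 + 19 + 15 = 48
σ = (2, 1, 3): (-9) + 2 + 19 = 12
σ = (2, 3, 1): (-9) + 19 + 15 = 25
σ = (3, 1, 2): 30 + 2 + 15 = 47
σ = (3, 2, 1): 30 + (-4) + 15 = 41
Optimal value attained by: σ = (1, 3, 2).
Answer: det⊕(C) = 48; verdict: NONSINGULAR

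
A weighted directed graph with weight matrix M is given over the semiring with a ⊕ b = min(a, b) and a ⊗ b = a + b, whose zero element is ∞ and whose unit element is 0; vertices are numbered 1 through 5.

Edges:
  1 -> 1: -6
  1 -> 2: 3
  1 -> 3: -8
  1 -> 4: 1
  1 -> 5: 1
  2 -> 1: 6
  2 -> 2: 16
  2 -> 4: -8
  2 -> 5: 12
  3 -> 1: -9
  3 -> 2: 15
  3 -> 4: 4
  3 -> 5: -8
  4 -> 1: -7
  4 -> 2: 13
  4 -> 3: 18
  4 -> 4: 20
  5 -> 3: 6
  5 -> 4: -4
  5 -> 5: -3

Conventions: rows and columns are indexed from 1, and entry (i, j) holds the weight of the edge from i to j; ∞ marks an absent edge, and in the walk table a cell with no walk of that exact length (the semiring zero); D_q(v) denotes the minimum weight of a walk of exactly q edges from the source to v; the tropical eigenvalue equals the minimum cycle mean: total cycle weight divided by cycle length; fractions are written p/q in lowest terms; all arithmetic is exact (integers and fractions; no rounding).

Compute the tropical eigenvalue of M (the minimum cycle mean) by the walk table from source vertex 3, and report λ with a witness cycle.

q=0: [∞, ∞, 0, ∞, ∞]
q=1: [-9, 15, ∞, 4, -8]
q=2: [-15, -6, -17, -12, -11]
q=3: [-26, -12, -23, -15, -25]
q=4: [-32, -23, -34, -29, -31]
q=5: [-43, -29, -40, -35, -42]
Optimal cycle mean attained by: cycle 1->3->1, total (-8) + (-9), length 2.
Answer: λ = -17/2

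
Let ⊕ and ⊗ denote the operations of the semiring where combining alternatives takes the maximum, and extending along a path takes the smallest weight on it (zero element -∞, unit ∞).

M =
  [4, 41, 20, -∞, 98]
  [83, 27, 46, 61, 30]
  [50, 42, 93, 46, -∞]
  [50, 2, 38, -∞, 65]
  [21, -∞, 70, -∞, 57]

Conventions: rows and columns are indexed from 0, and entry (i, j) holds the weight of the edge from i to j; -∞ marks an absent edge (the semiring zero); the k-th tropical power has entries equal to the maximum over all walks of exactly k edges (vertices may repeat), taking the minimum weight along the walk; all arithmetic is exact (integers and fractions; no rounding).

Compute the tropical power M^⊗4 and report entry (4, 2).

M^⊗2:
  [41, 27, 70, 41, 57]
  [50, 42, 46, 46, 83]
  [50, 42, 93, 46, 50]
  [38, 41, 65, 38, 57]
  [50, 42, 70, 46, 57]
M^⊗3:
  [50, 42, 70, 46, 57]
  [46, 42, 70, 46, 57]
  [50, 42, 93, 46, 50]
  [50, 42, 65, 46, 57]
  [50, 42, 70, 46, 57]
M^⊗4:
  [50, 42, 70, 46, 57]
  [50, 42, 70, 46, 57]
  [50, 42, 93, 46, 50]
  [50, 42, 65, 46, 57]
  [50, 42, 70, 46, 57]
Key observation: the optimum is the walk 4->2->2->2->2, with weight 70 min 93 min 93 min 93 = 70.
Optimal value attained by: walk 4->2->2->2->2.
Answer: (M^⊗4)[4][2] = 70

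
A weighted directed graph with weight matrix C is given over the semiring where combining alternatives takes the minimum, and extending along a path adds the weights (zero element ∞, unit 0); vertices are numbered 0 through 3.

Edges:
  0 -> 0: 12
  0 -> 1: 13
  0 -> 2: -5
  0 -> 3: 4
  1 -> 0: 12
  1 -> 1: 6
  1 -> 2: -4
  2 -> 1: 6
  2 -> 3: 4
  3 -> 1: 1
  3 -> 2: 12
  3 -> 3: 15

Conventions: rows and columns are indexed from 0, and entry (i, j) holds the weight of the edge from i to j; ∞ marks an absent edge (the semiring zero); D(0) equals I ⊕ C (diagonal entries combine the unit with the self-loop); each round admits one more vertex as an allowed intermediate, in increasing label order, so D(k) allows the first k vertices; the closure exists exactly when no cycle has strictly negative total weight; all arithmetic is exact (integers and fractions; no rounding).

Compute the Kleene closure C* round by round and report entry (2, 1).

D(0):
  [0, 13, -5, 4]
  [12, 0, -4, ∞]
  [∞, 6, 0, 4]
  [∞, 1, 12, 0]
D(1):
  [0, 13, -5, 4]
  [12, 0, -4, 16]
  [∞, 6, 0, 4]
  [∞, 1, 12, 0]
D(2):
  [0, 13, -5, 4]
  [12, 0, -4, 16]
  [18, 6, 0, 4]
  [13, 1, -3, 0]
D(3):
  [0, 1, -5, -1]
  [12, 0, -4, 0]
  [18, 6, 0, 4]
  [13, 1, -3, 0]
D(4):
  [0, 0, -5, -1]
  [12, 0, -4, 0]
  [17, 5, 0, 4]
  [13, 1, -3, 0]
Answer: C*[2][1] = 5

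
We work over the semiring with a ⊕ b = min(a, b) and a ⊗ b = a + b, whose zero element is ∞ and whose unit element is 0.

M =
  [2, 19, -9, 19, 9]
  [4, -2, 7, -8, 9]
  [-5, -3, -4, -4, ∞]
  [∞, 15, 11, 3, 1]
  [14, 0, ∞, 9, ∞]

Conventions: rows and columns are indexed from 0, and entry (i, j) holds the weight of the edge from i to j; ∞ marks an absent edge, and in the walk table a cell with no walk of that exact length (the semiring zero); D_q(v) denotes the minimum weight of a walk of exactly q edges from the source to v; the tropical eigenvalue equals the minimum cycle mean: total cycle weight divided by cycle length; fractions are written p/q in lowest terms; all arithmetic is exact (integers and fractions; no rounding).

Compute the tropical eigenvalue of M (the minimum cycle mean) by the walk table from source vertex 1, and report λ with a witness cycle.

q=0: [∞, 0, ∞, ∞, ∞]
q=1: [4, -2, 7, -8, 9]
q=2: [2, -4, -5, -10, -7]
q=3: [-10, -8, -9, -12, -9]
q=4: [-14, -12, -19, -16, -11]
q=5: [-24, -22, -23, -23, -15]
Optimal cycle mean attained by: cycle 0->2->0, total (-9) + (-5), length 2.
Answer: λ = -7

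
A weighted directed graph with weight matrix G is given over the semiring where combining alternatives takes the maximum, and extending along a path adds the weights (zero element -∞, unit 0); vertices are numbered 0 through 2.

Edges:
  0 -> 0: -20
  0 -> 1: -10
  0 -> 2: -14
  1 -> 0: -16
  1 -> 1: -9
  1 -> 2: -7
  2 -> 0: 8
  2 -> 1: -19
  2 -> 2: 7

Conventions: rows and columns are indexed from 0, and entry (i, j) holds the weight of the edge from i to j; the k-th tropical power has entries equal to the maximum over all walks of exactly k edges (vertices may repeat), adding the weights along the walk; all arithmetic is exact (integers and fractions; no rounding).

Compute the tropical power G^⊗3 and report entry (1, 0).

G^⊗2:
  [-6, -19, -7]
  [1, -18, 0]
  [15, -2, 14]
G^⊗3:
  [1, -16, 0]
  [8, -9, 7]
  [22, 5, 21]
Key observation: the optimum is the walk 1->2->2->0, with weight (-7) + 7 + 8 = 8.
Optimal value attained by: walk 1->2->2->0.
Answer: (G^⊗3)[1][0] = 8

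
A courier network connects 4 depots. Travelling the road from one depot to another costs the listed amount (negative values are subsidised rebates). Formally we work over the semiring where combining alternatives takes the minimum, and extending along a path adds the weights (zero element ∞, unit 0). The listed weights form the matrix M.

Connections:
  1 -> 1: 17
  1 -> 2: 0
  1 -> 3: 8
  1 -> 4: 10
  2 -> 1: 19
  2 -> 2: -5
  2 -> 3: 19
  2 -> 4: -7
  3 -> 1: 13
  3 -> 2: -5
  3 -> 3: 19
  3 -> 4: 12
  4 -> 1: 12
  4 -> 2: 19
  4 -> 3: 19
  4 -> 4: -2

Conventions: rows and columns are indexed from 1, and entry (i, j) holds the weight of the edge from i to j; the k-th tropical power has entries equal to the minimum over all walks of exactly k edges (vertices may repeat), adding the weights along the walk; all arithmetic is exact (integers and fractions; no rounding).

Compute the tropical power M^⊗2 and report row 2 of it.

M^⊗2:
  [19, -5, 19, -7]
  [5, -10, 12, -12]
  [14, -10, 14, -12]
  [10, 12, 17, -4]
Answer: row 2 of M^⊗2 = [5, -10, 12, -12]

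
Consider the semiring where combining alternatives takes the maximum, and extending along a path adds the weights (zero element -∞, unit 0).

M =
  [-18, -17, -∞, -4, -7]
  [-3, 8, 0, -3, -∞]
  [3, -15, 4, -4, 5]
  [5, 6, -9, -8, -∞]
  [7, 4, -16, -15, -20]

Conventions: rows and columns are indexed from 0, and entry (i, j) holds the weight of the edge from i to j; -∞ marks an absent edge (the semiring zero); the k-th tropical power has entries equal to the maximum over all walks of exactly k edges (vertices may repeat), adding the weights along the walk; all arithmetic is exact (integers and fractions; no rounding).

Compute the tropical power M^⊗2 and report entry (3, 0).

M^⊗2:
  [1, 2, -13, -12, -25]
  [5, 16, 8, 5, 5]
  [12, 9, 8, 0, 9]
  [3, 14, 6, 3, -2]
  [1, 12, 4, 3, 0]
Key observation: the optimum is the walk 3->1->0, with weight 6 + (-3) = 3.
Optimal value attained by: walk 3->1->0.
Answer: (M^⊗2)[3][0] = 3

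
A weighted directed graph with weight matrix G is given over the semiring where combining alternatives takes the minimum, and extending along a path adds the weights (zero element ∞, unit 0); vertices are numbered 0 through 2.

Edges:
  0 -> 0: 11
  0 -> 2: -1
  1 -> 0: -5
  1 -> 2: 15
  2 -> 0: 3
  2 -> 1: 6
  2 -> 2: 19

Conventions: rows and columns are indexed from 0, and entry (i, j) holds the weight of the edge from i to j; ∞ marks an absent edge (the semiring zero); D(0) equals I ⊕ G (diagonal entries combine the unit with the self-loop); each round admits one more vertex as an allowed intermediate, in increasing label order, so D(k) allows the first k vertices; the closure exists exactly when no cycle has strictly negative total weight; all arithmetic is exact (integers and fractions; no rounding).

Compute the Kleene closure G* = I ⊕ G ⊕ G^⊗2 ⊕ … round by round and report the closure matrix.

D(0):
  [0, ∞, -1]
  [-5, 0, 15]
  [3, 6, 0]
D(1):
  [0, ∞, -1]
  [-5, 0, -6]
  [3, 6, 0]
D(2):
  [0, ∞, -1]
  [-5, 0, -6]
  [1, 6, 0]
D(3):
  [0, 5, -1]
  [-5, 0, -6]
  [1, 6, 0]
Answer: G* = [[0, 5, -1], [-5, 0, -6], [1, 6, 0]]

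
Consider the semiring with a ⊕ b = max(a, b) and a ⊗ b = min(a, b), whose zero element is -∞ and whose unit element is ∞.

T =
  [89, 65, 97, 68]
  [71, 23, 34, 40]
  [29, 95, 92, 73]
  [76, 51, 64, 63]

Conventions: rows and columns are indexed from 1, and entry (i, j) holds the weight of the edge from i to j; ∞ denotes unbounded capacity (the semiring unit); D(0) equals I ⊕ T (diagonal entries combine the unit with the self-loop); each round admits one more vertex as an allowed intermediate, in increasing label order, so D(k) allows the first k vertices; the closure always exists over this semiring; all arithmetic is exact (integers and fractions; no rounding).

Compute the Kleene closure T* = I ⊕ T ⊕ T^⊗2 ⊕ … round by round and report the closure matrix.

D(0):
  [∞, 65, 97, 68]
  [71, ∞, 34, 40]
  [29, 95, ∞, 73]
  [76, 51, 64, ∞]
D(1):
  [∞, 65, 97, 68]
  [71, ∞, 71, 68]
  [29, 95, ∞, 73]
  [76, 65, 76, ∞]
D(2):
  [∞, 65, 97, 68]
  [71, ∞, 71, 68]
  [71, 95, ∞, 73]
  [76, 65, 76, ∞]
D(3):
  [∞, 95, 97, 73]
  [71, ∞, 71, 71]
  [71, 95, ∞, 73]
  [76, 76, 76, ∞]
D(4):
  [∞, 95, 97, 73]
  [71, ∞, 71, 71]
  [73, 95, ∞, 73]
  [76, 76, 76, ∞]
Answer: T* = [[∞, 95, 97, 73], [71, ∞, 71, 71], [73, 95, ∞, 73], [76, 76, 76, ∞]]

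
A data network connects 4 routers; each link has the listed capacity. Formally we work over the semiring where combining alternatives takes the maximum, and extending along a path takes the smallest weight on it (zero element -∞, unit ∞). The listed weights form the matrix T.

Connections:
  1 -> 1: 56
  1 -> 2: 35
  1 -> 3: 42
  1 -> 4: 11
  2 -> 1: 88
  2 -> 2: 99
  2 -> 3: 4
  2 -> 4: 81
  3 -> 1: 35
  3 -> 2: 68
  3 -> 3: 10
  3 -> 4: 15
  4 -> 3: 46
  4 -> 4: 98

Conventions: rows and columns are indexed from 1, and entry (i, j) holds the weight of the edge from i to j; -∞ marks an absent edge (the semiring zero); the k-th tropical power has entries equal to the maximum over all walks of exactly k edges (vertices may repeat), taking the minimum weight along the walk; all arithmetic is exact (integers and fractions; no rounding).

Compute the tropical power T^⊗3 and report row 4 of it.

T^⊗2:
  [56, 42, 42, 35]
  [88, 99, 46, 81]
  [68, 68, 35, 68]
  [35, 46, 46, 98]
T^⊗3:
  [56, 42, 42, 42]
  [88, 99, 46, 81]
  [68, 68, 46, 68]
  [46, 46, 46, 98]
Answer: row 4 of T^⊗3 = [46, 46, 46, 98]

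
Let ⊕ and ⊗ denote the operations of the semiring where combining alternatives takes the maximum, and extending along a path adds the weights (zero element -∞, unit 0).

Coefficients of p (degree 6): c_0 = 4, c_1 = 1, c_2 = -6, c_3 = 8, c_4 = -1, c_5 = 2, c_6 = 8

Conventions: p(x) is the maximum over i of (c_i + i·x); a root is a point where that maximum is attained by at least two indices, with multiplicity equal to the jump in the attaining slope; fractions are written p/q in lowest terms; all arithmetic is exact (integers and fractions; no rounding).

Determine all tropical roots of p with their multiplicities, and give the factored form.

hull edge (i=0, c=4) to (i=3, c=8): slope 4/3, span 3
hull edge (i=3, c=8) to (i=6, c=8): slope 0, span 3
Factored form: p(x) = 8 ⊗ (x ⊕ (-4/3)) ⊗ (x ⊕ (-4/3)) ⊗ (x ⊕ (-4/3)) ⊗ (x ⊕ 0) ⊗ (x ⊕ 0) ⊗ (x ⊕ 0)
Answer: roots = -4/3 (mult 3), 0 (mult 3)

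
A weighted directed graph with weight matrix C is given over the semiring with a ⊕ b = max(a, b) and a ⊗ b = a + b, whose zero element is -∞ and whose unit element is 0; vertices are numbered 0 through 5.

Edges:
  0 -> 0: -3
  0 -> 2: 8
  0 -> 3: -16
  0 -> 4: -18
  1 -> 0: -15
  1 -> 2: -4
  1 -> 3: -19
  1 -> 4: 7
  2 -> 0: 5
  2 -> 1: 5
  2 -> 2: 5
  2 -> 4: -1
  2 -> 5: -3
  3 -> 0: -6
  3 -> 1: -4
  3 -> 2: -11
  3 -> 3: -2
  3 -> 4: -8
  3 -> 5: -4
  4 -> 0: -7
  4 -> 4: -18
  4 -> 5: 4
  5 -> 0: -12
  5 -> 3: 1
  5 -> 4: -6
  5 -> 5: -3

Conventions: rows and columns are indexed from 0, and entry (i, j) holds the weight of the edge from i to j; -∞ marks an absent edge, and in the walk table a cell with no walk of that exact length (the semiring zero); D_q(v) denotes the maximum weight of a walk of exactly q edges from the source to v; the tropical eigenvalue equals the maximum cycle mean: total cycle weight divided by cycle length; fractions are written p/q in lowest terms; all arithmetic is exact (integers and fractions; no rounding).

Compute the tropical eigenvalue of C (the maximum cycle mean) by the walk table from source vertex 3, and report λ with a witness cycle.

q=0: [-∞, -∞, -∞, 0, -∞, -∞]
q=1: [-6, -4, -11, -2, -8, -4]
q=2: [-6, -6, 2, -3, 3, -4]
q=3: [7, 7, 7, -3, 1, 7]
q=4: [12, 12, 15, 8, 14, 5]
q=5: [20, 20, 20, 6, 19, 18]
q=6: [25, 25, 28, 19, 27, 23]
Optimal cycle mean attained by: cycle 0->2->0, total 8 + 5, length 2.
Answer: λ = 13/2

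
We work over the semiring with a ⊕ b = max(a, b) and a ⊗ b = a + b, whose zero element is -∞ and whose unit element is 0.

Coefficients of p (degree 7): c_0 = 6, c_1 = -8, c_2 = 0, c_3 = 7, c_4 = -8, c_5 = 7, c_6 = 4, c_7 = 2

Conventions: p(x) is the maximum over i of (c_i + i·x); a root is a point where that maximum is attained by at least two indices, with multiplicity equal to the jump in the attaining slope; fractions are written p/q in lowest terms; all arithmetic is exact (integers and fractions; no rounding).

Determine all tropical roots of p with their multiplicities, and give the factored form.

hull edge (i=0, c=6) to (i=3, c=7): slope 1/3, span 3
hull edge (i=3, c=7) to (i=5, c=7): slope 0, span 2
hull edge (i=5, c=7) to (i=7, c=2): slope -5/2, span 2
Factored form: p(x) = 2 ⊗ (x ⊕ (-1/3)) ⊗ (x ⊕ (-1/3)) ⊗ (x ⊕ (-1/3)) ⊗ (x ⊕ 0) ⊗ (x ⊕ 0) ⊗ (x ⊕ 5/2) ⊗ (x ⊕ 5/2)
Answer: roots = -1/3 (mult 3), 0 (mult 2), 5/2 (mult 2)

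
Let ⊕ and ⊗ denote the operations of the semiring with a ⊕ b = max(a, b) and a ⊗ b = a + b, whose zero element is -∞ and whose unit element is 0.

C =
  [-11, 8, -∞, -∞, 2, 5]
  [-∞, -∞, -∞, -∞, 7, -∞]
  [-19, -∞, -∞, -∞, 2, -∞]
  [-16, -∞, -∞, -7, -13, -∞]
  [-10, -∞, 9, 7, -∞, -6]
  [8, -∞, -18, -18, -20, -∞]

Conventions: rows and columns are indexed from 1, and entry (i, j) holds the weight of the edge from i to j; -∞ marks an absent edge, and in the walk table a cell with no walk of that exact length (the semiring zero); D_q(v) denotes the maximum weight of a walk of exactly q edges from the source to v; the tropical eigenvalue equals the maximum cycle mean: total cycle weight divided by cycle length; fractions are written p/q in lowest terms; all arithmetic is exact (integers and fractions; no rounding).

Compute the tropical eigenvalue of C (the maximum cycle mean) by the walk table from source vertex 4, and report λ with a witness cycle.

q=0: [-∞, -∞, -∞, 0, -∞, -∞]
q=1: [-16, -∞, -∞, -7, -13, -∞]
q=2: [-23, -8, -4, -6, -14, -11]
q=3: [-3, -15, -5, -7, -1, -18]
q=4: [-10, 5, 8, 6, -1, 2]
q=5: [10, -2, 8, 6, 12, -5]
q=6: [3, 18, 21, 19, 12, 15]
Optimal cycle mean attained by: cycle 1->6->1, total 5 + 8, length 2.
Answer: λ = 13/2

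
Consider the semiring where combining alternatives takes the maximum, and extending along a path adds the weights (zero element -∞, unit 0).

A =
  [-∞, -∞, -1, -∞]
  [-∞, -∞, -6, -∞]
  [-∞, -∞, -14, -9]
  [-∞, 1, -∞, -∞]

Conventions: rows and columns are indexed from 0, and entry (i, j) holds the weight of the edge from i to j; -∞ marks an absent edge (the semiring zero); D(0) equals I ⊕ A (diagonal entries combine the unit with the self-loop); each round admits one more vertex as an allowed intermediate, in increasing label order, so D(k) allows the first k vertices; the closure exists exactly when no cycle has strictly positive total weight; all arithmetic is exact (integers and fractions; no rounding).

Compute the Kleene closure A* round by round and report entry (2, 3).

D(0):
  [0, -∞, -1, -∞]
  [-∞, 0, -6, -∞]
  [-∞, -∞, 0, -9]
  [-∞, 1, -∞, 0]
D(1):
  [0, -∞, -1, -∞]
  [-∞, 0, -6, -∞]
  [-∞, -∞, 0, -9]
  [-∞, 1, -∞, 0]
D(2):
  [0, -∞, -1, -∞]
  [-∞, 0, -6, -∞]
  [-∞, -∞, 0, -9]
  [-∞, 1, -5, 0]
D(3):
  [0, -∞, -1, -10]
  [-∞, 0, -6, -15]
  [-∞, -∞, 0, -9]
  [-∞, 1, -5, 0]
D(4):
  [0, -9, -1, -10]
  [-∞, 0, -6, -15]
  [-∞, -8, 0, -9]
  [-∞, 1, -5, 0]
Answer: A*[2][3] = -9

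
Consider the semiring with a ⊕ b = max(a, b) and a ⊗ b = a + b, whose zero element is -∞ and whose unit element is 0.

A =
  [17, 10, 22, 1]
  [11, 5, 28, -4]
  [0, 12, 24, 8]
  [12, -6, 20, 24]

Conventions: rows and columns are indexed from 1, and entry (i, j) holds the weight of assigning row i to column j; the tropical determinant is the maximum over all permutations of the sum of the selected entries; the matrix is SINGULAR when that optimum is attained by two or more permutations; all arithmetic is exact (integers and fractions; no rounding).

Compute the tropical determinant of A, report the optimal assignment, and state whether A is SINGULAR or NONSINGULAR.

σ = (1, 2, 3, 4): 17 + 5 + 24 + 24 = 70
σ = (1, 2, 4, 3): 17 + 5 + 8 + 20 = 50
σ = (1, 3, 2, 4): 17 + 28 + 12 + 24 = 81
σ = (1, 3, 4, 2): 17 + 28 + 8 + (-6) = 47
σ = (1, 4, 2, 3): 17 + (-4) + 12 + 20 = 45
σ = (1, 4, 3, 2): 17 + (-4) + 24 + (-6) = 31
σ = (2, 1, 3, 4): 10 + 11 + 24 + 24 = 69
σ = (2, 1, 4, 3): 10 + 11 + 8 + 20 = 49
σ = (2, 3, 1, 4): 10 + 28 + 0 + 24 = 62
σ = (2, 3, 4, 1): 10 + 28 + 8 + 12 = 58
σ = (2, 4, 1, 3): 10 + (-4) + 0 + 20 = 26
σ = (2, 4, 3, 1): 10 + (-4) + 24 + 12 = 42
σ = (3, 1, 2, 4): 22 + 11 + 12 + 24 = 69
σ = (3, 1, 4, 2): 22 + 11 + 8 + (-6) = 35
σ = (3, 2, 1, 4): 22 + 5 + 0 + 24 = 51
σ = (3, 2, 4, 1): 22 + 5 + 8 + 12 = 47
σ = (3, 4, 1, 2): 22 + (-4) + 0 + (-6) = 12
σ = (3, 4, 2, 1): 22 + (-4) + 12 + 12 = 42
σ = (4, 1, 2, 3): 1 + 11 + 12 + 20 = 44
σ = (4, 1, 3, 2): 1 + 11 + 24 + (-6) = 30
σ = (4, 2, 1, 3): 1 + 5 + 0 + 20 = 26
σ = (4, 2, 3, 1): 1 + 5 + 24 + 12 = 42
σ = (4, 3, 1, 2): 1 + 28 + 0 + (-6) = 23
σ = (4, 3, 2, 1): 1 + 28 + 12 + 12 = 53
Optimal value attained by: σ = (1, 3, 2, 4).
Answer: det⊕(A) = 81; verdict: NONSINGULAR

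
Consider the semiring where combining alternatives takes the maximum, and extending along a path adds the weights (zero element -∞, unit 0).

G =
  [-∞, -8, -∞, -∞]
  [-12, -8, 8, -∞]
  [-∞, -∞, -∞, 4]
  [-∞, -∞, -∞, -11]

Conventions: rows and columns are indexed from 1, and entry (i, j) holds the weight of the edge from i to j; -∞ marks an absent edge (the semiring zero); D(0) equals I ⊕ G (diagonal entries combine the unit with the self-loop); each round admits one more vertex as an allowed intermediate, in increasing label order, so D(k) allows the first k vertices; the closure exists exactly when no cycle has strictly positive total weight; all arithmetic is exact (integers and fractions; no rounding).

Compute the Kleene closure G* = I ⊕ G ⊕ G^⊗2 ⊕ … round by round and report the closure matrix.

D(0):
  [0, -8, -∞, -∞]
  [-12, 0, 8, -∞]
  [-∞, -∞, 0, 4]
  [-∞, -∞, -∞, 0]
D(1):
  [0, -8, -∞, -∞]
  [-12, 0, 8, -∞]
  [-∞, -∞, 0, 4]
  [-∞, -∞, -∞, 0]
D(2):
  [0, -8, 0, -∞]
  [-12, 0, 8, -∞]
  [-∞, -∞, 0, 4]
  [-∞, -∞, -∞, 0]
D(3):
  [0, -8, 0, 4]
  [-12, 0, 8, 12]
  [-∞, -∞, 0, 4]
  [-∞, -∞, -∞, 0]
D(4):
  [0, -8, 0, 4]
  [-12, 0, 8, 12]
  [-∞, -∞, 0, 4]
  [-∞, -∞, -∞, 0]
Answer: G* = [[0, -8, 0, 4], [-12, 0, 8, 12], [-∞, -∞, 0, 4], [-∞, -∞, -∞, 0]]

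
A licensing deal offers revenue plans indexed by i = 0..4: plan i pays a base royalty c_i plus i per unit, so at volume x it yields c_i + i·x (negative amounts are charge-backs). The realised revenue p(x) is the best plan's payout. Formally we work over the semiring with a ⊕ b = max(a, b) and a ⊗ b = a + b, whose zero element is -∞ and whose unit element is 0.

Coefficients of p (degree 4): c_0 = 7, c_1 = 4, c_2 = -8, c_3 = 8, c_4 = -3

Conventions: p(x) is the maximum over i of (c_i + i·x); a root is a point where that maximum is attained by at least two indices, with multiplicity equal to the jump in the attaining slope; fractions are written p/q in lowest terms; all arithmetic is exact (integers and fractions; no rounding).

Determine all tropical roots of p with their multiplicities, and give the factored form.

hull edge (i=0, c=7) to (i=3, c=8): slope 1/3, span 3
hull edge (i=3, c=8) to (i=4, c=-3): slope -11, span 1
Factored form: p(x) = -3 ⊗ (x ⊕ (-1/3)) ⊗ (x ⊕ (-1/3)) ⊗ (x ⊕ (-1/3)) ⊗ (x ⊕ 11)
Answer: roots = -1/3 (mult 3), 11 (mult 1)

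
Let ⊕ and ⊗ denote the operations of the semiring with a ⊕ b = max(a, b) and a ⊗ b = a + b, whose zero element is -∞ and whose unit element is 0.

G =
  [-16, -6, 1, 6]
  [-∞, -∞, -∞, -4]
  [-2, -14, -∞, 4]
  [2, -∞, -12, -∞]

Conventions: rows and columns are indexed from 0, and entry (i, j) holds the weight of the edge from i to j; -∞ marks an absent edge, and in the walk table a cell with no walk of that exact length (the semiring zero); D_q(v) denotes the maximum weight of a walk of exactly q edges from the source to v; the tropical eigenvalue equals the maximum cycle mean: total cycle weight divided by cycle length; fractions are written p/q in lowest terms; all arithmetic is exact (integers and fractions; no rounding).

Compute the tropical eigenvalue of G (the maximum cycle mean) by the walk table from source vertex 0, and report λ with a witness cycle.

q=0: [0, -∞, -∞, -∞]
q=1: [-16, -6, 1, 6]
q=2: [8, -13, -6, 5]
q=3: [7, 2, 9, 14]
q=4: [16, 1, 8, 13]
Optimal cycle mean attained by: cycle 0->3->0, total 6 + 2, length 2.
Answer: λ = 4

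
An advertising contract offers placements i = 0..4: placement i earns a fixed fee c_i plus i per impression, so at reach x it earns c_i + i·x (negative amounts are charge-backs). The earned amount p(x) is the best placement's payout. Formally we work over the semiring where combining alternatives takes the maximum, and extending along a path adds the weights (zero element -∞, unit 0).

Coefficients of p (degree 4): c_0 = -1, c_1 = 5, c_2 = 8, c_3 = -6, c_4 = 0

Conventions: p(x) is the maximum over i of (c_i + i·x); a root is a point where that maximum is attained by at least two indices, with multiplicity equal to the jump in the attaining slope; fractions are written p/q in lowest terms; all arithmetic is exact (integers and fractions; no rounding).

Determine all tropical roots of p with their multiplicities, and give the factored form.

hull edge (i=0, c=-1) to (i=1, c=5): slope 6, span 1
hull edge (i=1, c=5) to (i=2, c=8): slope 3, span 1
hull edge (i=2, c=8) to (i=4, c=0): slope -4, span 2
Factored form: p(x) = 0 ⊗ (x ⊕ (-6)) ⊗ (x ⊕ (-3)) ⊗ (x ⊕ 4) ⊗ (x ⊕ 4)
Answer: roots = -6 (mult 1), -3 (mult 1), 4 (mult 2)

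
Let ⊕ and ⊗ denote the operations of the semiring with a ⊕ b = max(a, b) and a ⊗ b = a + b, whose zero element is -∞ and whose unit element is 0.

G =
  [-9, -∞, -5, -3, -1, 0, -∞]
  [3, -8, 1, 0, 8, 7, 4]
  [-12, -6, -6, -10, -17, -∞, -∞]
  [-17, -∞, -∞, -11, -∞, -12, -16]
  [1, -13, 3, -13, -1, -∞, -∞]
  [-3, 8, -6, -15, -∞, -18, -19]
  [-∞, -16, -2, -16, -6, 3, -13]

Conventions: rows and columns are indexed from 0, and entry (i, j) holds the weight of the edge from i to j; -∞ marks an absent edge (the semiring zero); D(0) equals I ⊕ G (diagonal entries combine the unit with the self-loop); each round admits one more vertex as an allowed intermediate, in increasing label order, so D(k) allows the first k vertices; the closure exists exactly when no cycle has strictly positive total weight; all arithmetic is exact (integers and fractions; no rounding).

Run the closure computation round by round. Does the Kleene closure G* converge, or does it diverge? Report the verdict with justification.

D(0):
  [0, -∞, -5, -3, -1, 0, -∞]
  [3, 0, 1, 0, 8, 7, 4]
  [-12, -6, 0, -10, -17, -∞, -∞]
  [-17, -∞, -∞, 0, -∞, -12, -16]
  [1, -13, 3, -13, 0, -∞, -∞]
  [-3, 8, -6, -15, -∞, 0, -19]
  [-∞, -16, -2, -16, -6, 3, 0]
D(1):
  [0, -∞, -5, -3, -1, 0, -∞]
  [3, 0, 1, 0, 8, 7, 4]
  [-12, -6, 0, -10, -13, -12, -∞]
  [-17, -∞, -22, 0, -18, -12, -16]
  [1, -13, 3, -2, 0, 1, -∞]
  [-3, 8, -6, -6, -4, 0, -19]
  [-∞, -16, -2, -16, -6, 3, 0]
Detection: at round 2, diagonal entry (5, 5) turns strictly positive.
Key observation: the cycle 5->1->0->5 has total weight 8 + 3 + 0, which is strictly positive.
Answer: DIVERGES — positive cycle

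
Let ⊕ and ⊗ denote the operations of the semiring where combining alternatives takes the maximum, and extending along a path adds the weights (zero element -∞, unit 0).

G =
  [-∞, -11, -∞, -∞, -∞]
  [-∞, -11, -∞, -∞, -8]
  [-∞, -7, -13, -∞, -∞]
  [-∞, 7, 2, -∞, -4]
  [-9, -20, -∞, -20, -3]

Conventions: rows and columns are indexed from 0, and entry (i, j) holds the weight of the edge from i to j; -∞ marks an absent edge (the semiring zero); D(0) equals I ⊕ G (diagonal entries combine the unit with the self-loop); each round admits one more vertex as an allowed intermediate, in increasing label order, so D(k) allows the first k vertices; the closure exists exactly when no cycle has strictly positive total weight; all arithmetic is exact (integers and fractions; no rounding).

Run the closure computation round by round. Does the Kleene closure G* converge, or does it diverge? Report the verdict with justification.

D(0):
  [0, -11, -∞, -∞, -∞]
  [-∞, 0, -∞, -∞, -8]
  [-∞, -7, 0, -∞, -∞]
  [-∞, 7, 2, 0, -4]
  [-9, -20, -∞, -20, 0]
D(1):
  [0, -11, -∞, -∞, -∞]
  [-∞, 0, -∞, -∞, -8]
  [-∞, -7, 0, -∞, -∞]
  [-∞, 7, 2, 0, -4]
  [-9, -20, -∞, -20, 0]
D(2):
  [0, -11, -∞, -∞, -19]
  [-∞, 0, -∞, -∞, -8]
  [-∞, -7, 0, -∞, -15]
  [-∞, 7, 2, 0, -1]
  [-9, -20, -∞, -20, 0]
D(3):
  [0, -11, -∞, -∞, -19]
  [-∞, 0, -∞, -∞, -8]
  [-∞, -7, 0, -∞, -15]
  [-∞, 7, 2, 0, -1]
  [-9, -20, -∞, -20, 0]
D(4):
  [0, -11, -∞, -∞, -19]
  [-∞, 0, -∞, -∞, -8]
  [-∞, -7, 0, -∞, -15]
  [-∞, 7, 2, 0, -1]
  [-9, -13, -18, -20, 0]
D(5):
  [0, -11, -37, -39, -19]
  [-17, 0, -26, -28, -8]
  [-24, -7, 0, -35, -15]
  [-10, 7, 2, 0, -1]
  [-9, -13, -18, -20, 0]
Key observation: every diagonal entry stays at the unit through all rounds, so no improving cycle exists.
Answer: CONVERGES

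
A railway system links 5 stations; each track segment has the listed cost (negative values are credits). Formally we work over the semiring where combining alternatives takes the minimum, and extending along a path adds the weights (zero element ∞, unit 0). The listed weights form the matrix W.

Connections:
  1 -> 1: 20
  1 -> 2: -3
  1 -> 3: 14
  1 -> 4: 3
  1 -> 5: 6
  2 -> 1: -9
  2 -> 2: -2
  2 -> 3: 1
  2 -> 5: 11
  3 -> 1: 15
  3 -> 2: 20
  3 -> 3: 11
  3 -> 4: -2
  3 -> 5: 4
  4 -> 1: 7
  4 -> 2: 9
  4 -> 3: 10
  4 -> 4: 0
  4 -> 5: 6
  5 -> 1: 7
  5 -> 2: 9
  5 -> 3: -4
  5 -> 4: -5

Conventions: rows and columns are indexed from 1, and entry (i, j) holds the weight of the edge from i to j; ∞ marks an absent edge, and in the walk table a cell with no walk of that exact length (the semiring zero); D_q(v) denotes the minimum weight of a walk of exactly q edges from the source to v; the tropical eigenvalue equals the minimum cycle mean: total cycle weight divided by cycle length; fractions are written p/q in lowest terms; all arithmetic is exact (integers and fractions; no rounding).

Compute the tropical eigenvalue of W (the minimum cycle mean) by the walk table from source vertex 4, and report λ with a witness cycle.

q=0: [∞, ∞, ∞, 0, ∞]
q=1: [7, 9, 10, 0, 6]
q=2: [0, 4, 2, 0, 6]
q=3: [-5, -3, 2, 0, 6]
q=4: [-12, -8, -2, -2, 1]
q=5: [-17, -15, -7, -9, -6]
Optimal cycle mean attained by: cycle 1->2->1, total (-3) + (-9), length 2.
Answer: λ = -6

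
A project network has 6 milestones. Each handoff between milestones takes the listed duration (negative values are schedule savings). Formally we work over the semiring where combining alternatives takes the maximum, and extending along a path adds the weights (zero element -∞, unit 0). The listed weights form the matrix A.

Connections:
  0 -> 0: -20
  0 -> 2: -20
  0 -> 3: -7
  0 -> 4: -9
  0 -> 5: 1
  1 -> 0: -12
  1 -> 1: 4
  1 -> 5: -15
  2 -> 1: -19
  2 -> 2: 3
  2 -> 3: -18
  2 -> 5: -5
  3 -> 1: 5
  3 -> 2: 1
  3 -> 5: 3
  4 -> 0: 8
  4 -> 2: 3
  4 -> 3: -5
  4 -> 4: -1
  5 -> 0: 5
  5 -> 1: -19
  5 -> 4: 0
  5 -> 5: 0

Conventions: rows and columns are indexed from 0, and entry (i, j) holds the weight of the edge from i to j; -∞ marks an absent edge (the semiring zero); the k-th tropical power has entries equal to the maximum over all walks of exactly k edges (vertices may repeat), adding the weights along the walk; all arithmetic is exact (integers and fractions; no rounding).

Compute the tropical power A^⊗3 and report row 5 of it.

A^⊗2:
  [6, -2, -6, -14, 1, 1]
  [-8, 8, -32, -19, -15, -11]
  [0, -13, 6, -15, -5, -2]
  [8, 9, 4, -17, 3, 3]
  [7, 0, 6, 1, -1, 9]
  [8, -15, 3, -2, 0, 6]
A^⊗3:
  [9, 2, 4, -1, 1, 7]
  [-4, 12, -12, -15, -11, -7]
  [3, -9, 9, -7, -2, 1]
  [11, 13, 7, 1, 3, 9]
  [14, 6, 9, 0, 9, 9]
  [11, 3, 6, 1, 6, 9]
Answer: row 5 of A^⊗3 = [11, 3, 6, 1, 6, 9]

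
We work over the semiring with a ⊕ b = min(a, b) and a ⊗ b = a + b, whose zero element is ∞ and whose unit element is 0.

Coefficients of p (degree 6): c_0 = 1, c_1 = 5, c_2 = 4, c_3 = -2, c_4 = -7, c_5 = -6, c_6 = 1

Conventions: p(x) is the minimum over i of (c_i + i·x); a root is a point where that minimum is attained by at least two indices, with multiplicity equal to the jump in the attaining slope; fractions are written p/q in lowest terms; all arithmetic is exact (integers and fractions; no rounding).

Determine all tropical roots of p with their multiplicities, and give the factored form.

hull edge (i=0, c=1) to (i=4, c=-7): slope -2, span 4
hull edge (i=4, c=-7) to (i=5, c=-6): slope 1, span 1
hull edge (i=5, c=-6) to (i=6, c=1): slope 7, span 1
Factored form: p(x) = 1 ⊗ (x ⊕ (-7)) ⊗ (x ⊕ (-1)) ⊗ (x ⊕ 2) ⊗ (x ⊕ 2) ⊗ (x ⊕ 2) ⊗ (x ⊕ 2)
Answer: roots = -7 (mult 1), -1 (mult 1), 2 (mult 4)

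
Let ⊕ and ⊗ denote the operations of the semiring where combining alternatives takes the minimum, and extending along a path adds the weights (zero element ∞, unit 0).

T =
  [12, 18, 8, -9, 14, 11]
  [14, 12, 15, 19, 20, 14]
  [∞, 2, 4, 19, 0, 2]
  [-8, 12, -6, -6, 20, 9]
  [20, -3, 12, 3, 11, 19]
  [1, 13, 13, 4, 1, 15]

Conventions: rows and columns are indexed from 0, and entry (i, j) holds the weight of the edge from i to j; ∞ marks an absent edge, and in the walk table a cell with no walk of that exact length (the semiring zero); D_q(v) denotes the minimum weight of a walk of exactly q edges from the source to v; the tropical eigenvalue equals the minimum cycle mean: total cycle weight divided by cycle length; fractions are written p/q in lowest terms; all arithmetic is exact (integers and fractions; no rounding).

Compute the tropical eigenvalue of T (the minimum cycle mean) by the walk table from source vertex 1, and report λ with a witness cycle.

q=0: [∞, 0, ∞, ∞, ∞, ∞]
q=1: [14, 12, 15, 19, 20, 14]
q=2: [11, 17, 13, 5, 15, 17]
q=3: [-3, 12, -1, -1, 13, 14]
q=4: [-9, 1, -7, -12, -1, 1]
q=5: [-20, -5, -18, -18, -7, -5]
q=6: [-26, -16, -24, -29, -18, -16]
Optimal cycle mean attained by: cycle 0->3->0, total (-9) + (-8), length 2.
Answer: λ = -17/2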